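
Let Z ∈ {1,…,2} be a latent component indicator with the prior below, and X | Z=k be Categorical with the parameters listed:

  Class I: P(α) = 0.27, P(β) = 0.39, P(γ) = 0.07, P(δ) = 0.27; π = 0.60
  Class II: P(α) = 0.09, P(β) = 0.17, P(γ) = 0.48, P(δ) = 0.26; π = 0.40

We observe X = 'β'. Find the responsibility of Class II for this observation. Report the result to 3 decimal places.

0.225

Posterior ∝ prior × likelihood, so P(k | x) ∝ w_k f_k(x); normalise over all components.
Evaluate each component's likelihood at the observed value:
  p_I = P(β | comp) = 0.39
  p_II = P(β | comp) = 0.17
Multiply by the mixture weights:
  w_I·p_I = 0.60 × 0.39 = 0.234
  w_II·p_II = 0.40 × 0.17 = 0.068
Denominator: 0.234 + 0.068 = 0.302
So the posterior for Class II is 0.068 / 0.302 ≈ 0.225.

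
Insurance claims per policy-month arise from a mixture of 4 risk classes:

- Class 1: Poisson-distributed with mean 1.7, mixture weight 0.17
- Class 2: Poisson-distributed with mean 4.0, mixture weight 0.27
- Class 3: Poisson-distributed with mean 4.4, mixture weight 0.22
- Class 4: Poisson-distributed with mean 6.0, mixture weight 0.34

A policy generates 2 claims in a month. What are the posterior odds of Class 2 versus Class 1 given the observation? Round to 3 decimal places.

0.882

The posterior odds equal the prior odds times the likelihood ratio: (P(Z=i)/P(Z=j))·(f_i(x)/f_j(x)).
Evaluate each component's likelihood at the observed value:
  L_1 = 0.263978
  L_2 = 0.146525
  L_3 = 0.118845
  L_4 = 0.0446175
Posterior odds = (P(Z=2)·L_2) / (P(Z=1)·L_1) = (0.27·0.146525) / (0.17·0.263978) = 0.0395618 / 0.0448762 ≈ 0.882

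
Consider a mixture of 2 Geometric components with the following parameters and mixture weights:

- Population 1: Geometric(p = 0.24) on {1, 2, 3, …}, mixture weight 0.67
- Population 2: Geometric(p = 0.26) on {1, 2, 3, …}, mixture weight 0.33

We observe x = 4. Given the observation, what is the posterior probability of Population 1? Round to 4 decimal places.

0.6700

Posterior ∝ prior × likelihood, so P(k | x) ∝ P(Z=k) f_k(x); normalise over all components.
Geometric probabilities:
  L_1 = 0.24·(1−0.24)^3 = 0.24·0.438976 = 0.105354
  L_2 = 0.26·(1−0.26)^3 = 0.26·0.405224 = 0.105358
Weight by the priors:
  P(Z=1)·L_1 = 0.67 × 0.105354 = 0.0705873
  P(Z=2)·L_2 = 0.33 × 0.105358 = 0.0347682
Sum: 0.0705873 + 0.0347682 = 0.105356
P(Population 1 | the observation) ≈ 0.6700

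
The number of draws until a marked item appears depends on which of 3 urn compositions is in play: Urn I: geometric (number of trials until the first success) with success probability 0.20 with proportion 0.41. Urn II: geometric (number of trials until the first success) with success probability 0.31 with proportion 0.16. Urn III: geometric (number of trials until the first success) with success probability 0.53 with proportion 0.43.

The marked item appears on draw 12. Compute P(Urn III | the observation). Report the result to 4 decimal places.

0.0071

By Bayes' theorem, P(k | x) = π_k f_k(x) / Σ_j π_j f_j(x).
Geometric probabilities:
  L_I = 0.0171799
  L_II = 0.00523241
  L_III = 0.000131024
Multiply by the mixture weights:
  π_I·L_I = 0.41 × 0.0171799 = 0.00704375
  π_II·L_II = 0.16 × 0.00523241 = 0.000837185
  π_III·L_III = 0.43 × 0.000131024 = 5.63405e-05
Denominator: 0.00704375 + 0.000837185 + 5.63405e-05 = 0.00793727
P(Urn III | 12) = 5.63405e-05 / 0.00793727 ≈ 0.0071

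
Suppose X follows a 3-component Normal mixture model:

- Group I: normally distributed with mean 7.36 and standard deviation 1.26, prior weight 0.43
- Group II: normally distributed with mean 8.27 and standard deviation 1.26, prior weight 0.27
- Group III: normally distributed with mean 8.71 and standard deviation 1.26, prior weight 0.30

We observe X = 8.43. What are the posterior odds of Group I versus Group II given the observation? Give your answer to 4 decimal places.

1.1195

Posterior odds = (π_i f_i(x)) / (π_j f_j(x)); the normalising sum cancels.
Component likelihoods at x = 8.43:
  p_I = 0.220772
  p_II = 0.314078
  p_III = 0.308899
Posterior odds = (π_I·p_I) / (π_II·p_II) = (0.43·0.220772) / (0.27·0.314078) = 0.0949318 / 0.0848012 ≈ 1.1195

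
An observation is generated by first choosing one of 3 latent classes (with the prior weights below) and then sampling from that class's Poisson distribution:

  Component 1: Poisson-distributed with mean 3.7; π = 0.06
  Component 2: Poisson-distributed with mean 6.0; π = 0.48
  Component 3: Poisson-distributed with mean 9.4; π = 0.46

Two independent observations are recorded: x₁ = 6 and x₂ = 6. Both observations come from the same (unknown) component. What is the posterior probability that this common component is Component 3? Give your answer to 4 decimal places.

P(component k | x) = w_k·f_k(x) / marginal(x), where marginal(x) = Σ_j w_j·f_j(x).
Since both observations come from the same component, the likelihood for component k is f_k(x₁)·f_k(x₂).
  f_1 = [e^(−3.7)·3.7^6/6! = 0.0881025] × [0.0881025] = 0.00776205
  f_2 = [e^(−6.0)·6.0^6/6! = 0.160623] × [0.160623] = 0.0257998
  f_3 = [e^(−9.4)·9.4^6/6! = 0.0792623] × [0.0792623] = 0.00628251
Multiply by the mixture weights:
  w_1·f_1 = 0.06 × 0.00776205 = 0.000465723
  w_2·f_2 = 0.48 × 0.0257998 = 0.0123839
  w_3·f_3 = 0.46 × 0.00628251 = 0.00288995
Evidence: 0.000465723 + 0.0123839 + 0.00288995 = 0.0157396
Responsibility of Component 3: 0.00288995 / 0.0157396 ≈ 0.1836

0.1836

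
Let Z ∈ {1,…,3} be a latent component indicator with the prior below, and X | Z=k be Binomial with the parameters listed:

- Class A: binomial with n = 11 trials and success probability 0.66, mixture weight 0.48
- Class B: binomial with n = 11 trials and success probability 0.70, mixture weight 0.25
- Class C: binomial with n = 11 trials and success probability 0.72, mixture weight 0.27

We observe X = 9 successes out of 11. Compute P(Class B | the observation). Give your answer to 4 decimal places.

0.2729

The responsibility of component k is π_k f_k(x) divided by Σ_j π_j f_j(x).
Component likelihoods at x = 9 successes out of 11:
  f_A = C(11,9)·0.66^9·0.34^2 = 55·0.0237627·0.1156 = 0.151083
  f_B = C(11,9)·0.70^9·0.30^2 = 55·0.0403536·0.09 = 0.19975
  f_C = C(11,9)·0.72^9·0.28^2 = 55·0.0519987·0.0784 = 0.224218
Weight by the priors:
  π_A·f_A = 0.48 × 0.151083 = 0.0725199
  π_B·f_B = 0.25 × 0.19975 = 0.0499376
  π_C·f_C = 0.27 × 0.224218 = 0.060539
Sum: 0.0725199 + 0.0499376 + 0.060539 = 0.182996
P(Class B | x) ≈ 0.2729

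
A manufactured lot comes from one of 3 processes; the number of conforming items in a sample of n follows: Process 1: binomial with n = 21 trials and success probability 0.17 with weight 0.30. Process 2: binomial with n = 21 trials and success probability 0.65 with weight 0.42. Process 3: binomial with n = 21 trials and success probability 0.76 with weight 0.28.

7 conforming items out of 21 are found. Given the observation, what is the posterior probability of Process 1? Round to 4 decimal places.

0.9133

By Bayes' theorem, P(k | x) = π_k f_k(x) / Σ_j π_j f_j(x).
Component likelihoods at x = 7 conforming items out of 21:
  p_1 = C(21,7)·0.17^7·0.83^14 = 116280·4.10339e-06·0.0736365 = 0.0351351
  p_2 = C(21,7)·0.65^7·0.35^14 = 116280·0.0490223·4.13955e-07 = 0.00235967
  p_3 = C(21,7)·0.76^7·0.24^14 = 116280·0.146452·2.10357e-09 = 3.58226e-05
Unnormalised posteriors:
  π_1·p_1 = 0.30 × 0.0351351 = 0.0105405
  π_2·p_2 = 0.42 × 0.00235967 = 0.000991061
  π_3·p_3 = 0.28 × 3.58226e-05 = 1.00303e-05
Sum: 0.0105405 + 0.000991061 + 1.00303e-05 = 0.0115416
So the posterior for Process 1 is 0.0105405 / 0.0115416 ≈ 0.9133.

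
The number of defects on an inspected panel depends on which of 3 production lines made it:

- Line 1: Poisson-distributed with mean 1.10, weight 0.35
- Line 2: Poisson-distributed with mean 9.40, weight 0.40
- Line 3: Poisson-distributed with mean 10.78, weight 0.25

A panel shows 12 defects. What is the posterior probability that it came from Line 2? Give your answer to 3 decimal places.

0.551

Posterior ∝ prior × likelihood, so P(k | x) ∝ π_k f_k(x); normalise over all components.
Poisson probabilities:
  p_1 = e^(−1.10)·1.10^12/12! = 2.18098e-09
  p_2 = e^(−9.40)·9.40^12/12! = 0.0821919
  p_3 = e^(−10.78)·10.78^12/12! = 0.107002
Multiply by the mixture weights:
  π_1·p_1 = 0.35 × 2.18098e-09 = 7.63342e-10
  π_2·p_2 = 0.40 × 0.0821919 = 0.0328768
  π_3·p_3 = 0.25 × 0.107002 = 0.0267506
Sum: 7.63342e-10 + 0.0328768 + 0.0267506 = 0.0596274
P(Line 2 | x) ≈ 0.551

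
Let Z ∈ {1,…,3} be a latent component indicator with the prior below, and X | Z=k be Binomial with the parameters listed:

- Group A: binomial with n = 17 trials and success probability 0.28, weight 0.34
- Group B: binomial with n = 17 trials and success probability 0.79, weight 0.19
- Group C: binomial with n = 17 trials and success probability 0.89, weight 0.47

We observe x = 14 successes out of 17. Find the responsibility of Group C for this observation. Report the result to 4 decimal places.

0.6535

By Bayes' theorem, P(k | x) = π_k f_k(x) / Σ_j π_j f_j(x).
Binomial probabilities:
  f_A = C(17,14)·0.28^14·0.72^3 = 680·1.82059e-08·0.373248 = 4.62082e-06
  f_B = C(17,14)·0.79^14·0.21^3 = 680·0.036879·0.009261 = 0.232245
  f_C = C(17,14)·0.89^14·0.11^3 = 680·0.195641·0.001331 = 0.177071
Prior × likelihood for each component:
  π_A·f_A = 0.34 × 4.62082e-06 = 1.57108e-06
  π_B·f_B = 0.19 × 0.232245 = 0.0441265
  π_C·f_C = 0.47 × 0.177071 = 0.0832233
Sum: 1.57108e-06 + 0.0441265 + 0.0832233 = 0.127351
P(Group C | the observation) = 0.0832233 / 0.127351 ≈ 0.6535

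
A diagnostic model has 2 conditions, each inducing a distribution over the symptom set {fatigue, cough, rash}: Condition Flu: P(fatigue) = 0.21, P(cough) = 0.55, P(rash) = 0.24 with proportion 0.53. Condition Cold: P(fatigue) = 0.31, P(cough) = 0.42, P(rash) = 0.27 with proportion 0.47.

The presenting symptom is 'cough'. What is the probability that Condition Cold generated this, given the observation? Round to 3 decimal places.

By Bayes' theorem, P(k | x) = w_k f_k(x) / Σ_j w_j f_j(x).
Categorical probabilities:
  L_Flu = P(cough | comp) = 0.55
  L_Cold = P(cough | comp) = 0.42
Weight by the priors:
  w_Flu·L_Flu = 0.53 × 0.55 = 0.2915
  w_Cold·L_Cold = 0.47 × 0.42 = 0.1974
Denominator: 0.2915 + 0.1974 = 0.4889
P(Condition Cold | the observation) ≈ 0.404

0.404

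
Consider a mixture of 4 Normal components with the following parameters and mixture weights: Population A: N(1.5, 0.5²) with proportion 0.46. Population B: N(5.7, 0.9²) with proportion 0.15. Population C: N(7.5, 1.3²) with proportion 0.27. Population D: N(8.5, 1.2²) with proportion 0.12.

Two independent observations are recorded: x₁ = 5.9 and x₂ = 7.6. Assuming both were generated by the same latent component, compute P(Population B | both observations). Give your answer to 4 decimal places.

Posterior ∝ prior × likelihood, so P(k | x) ∝ w_k f_k(x); normalise over all components.
Since both observations come from the same component, the likelihood for component k is f_k(x₁)·f_k(x₂).
  L_A = [1.21915e-17] × [3.8172e-33] = 4.65374e-50
  L_B = [0.432458] × [0.0477406] = 0.0206458
  L_C = [0.143891] × [0.305972] = 0.0440266
  L_D = [0.0317939] × [0.250948] = 0.0079786
Unnormalised posteriors:
  w_A·L_A = 0.46 × 4.65374e-50 = 2.14072e-50
  w_B·L_B = 0.15 × 0.0206458 = 0.00309687
  w_C·L_C = 0.27 × 0.0440266 = 0.0118872
  w_D·L_D = 0.12 × 0.0079786 = 0.000957432
Evidence: 2.14072e-50 + 0.00309687 + 0.0118872 + 0.000957432 = 0.0159415
P(Population B | data) ≈ 0.1943

0.1943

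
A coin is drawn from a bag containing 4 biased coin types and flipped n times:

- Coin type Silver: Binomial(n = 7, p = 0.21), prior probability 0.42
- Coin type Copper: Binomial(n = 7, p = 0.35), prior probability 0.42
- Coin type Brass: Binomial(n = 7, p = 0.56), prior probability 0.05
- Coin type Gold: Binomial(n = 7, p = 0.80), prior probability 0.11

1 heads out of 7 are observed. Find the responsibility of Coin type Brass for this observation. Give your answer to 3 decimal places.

The responsibility of component k is w_k f_k(x) divided by Σ_j w_j f_j(x).
Evaluate each component's likelihood at the observed value:
  f_Silver = 0.357339
  f_Copper = 0.184776
  f_Brass = 0.0284448
  f_Gold = 0.0003584
Prior × likelihood for each component:
  w_Silver·f_Silver = 0.42 × 0.357339 = 0.150082
  w_Copper·f_Copper = 0.42 × 0.184776 = 0.077606
  w_Brass·f_Brass = 0.05 × 0.0284448 = 0.00142224
  w_Gold·f_Gold = 0.11 × 0.0003584 = 3.9424e-05
Denominator: 0.150082 + 0.077606 + 0.00142224 + 3.9424e-05 = 0.22915
P(Coin type Brass | data) = 0.00142224 / 0.22915 ≈ 0.006

0.006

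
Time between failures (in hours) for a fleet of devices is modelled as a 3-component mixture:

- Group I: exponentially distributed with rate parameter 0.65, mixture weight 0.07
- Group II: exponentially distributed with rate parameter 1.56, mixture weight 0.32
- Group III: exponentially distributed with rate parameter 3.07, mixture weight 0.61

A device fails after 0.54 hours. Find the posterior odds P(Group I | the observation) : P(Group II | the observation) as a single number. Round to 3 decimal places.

Posterior odds = (π_i f_i(x)) / (π_j f_j(x)); the normalising sum cancels.
Evaluate each component's likelihood at the observed value:
  L_I = 0.457589
  L_II = 0.671854
  L_III = 0.585012
0.0320313 / 0.214993 ≈ 0.149

0.149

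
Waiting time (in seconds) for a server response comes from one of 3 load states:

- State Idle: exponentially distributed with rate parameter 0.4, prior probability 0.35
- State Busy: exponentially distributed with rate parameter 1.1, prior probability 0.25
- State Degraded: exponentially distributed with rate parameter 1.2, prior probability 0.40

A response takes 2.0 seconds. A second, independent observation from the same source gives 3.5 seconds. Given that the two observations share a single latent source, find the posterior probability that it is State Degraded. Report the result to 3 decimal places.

Apply Bayes' rule: the posterior for each component is proportional to its prior times its likelihood at x.
Since both observations come from the same component, the likelihood for component k is f_k(x₁)·f_k(x₂).
  L_Idle = [0.4·e^(−0.4·2.0) = 0.4·e^(−0.8000) = 0.179732] × [0.0986388] = 0.0177285
  L_Busy = [1.1·e^(−1.1·2.0) = 1.1·e^(−2.2000) = 0.121883] × [0.0234077] = 0.00285301
  L_Degraded = [1.2·e^(−1.2·2.0) = 1.2·e^(−2.4000) = 0.108862] × [0.0179947] = 0.00195893
Prior × likelihood for each component:
  π_Idle·L_Idle = 0.35 × 0.0177285 = 0.00620498
  π_Busy·L_Busy = 0.25 × 0.00285301 = 0.000713253
  π_Degraded·L_Degraded = 0.40 × 0.00195893 = 0.000783572
Sum: 0.00620498 + 0.000713253 + 0.000783572 = 0.0077018
P(State Degraded | x₁, x₂) ≈ 0.102

0.102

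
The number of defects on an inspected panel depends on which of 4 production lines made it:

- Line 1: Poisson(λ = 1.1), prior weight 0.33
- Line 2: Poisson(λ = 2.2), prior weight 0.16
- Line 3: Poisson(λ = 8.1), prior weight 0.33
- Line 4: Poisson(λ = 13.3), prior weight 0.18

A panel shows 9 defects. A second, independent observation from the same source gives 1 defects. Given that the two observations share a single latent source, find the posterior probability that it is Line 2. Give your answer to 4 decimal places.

Apply Bayes' rule: the posterior for each component is proportional to its prior times its likelihood at x.
Since both observations come from the same component, the likelihood for component k is f_k(x₁)·f_k(x₂).
  L_1 = [e^(−1.1)·1.1^9/9! = 2.16295e-06] × [0.366158] = 7.91983e-07
  L_2 = [e^(−2.2)·2.2^9/9! = 0.000368632] × [0.243767] = 8.98603e-05
  L_3 = [e^(−8.1)·8.1^9/9! = 0.12555] × [0.00245867] = 0.000308686
  L_4 = [e^(−13.3)·13.3^9/9! = 0.0600876] × [2.22708e-05] = 1.3382e-06
Multiply by the mixture weights:
  P(Z=1)·L_1 = 0.33 × 7.91983e-07 = 2.61354e-07
  P(Z=2)·L_2 = 0.16 × 8.98603e-05 = 1.43777e-05
  P(Z=3)·L_3 = 0.33 × 0.000308686 = 0.000101866
  P(Z=4)·L_4 = 0.18 × 1.3382e-06 = 2.40876e-07
Normaliser: 2.61354e-07 + 1.43777e-05 + 0.000101866 + 2.40876e-07 = 0.000116746
Responsibility of Line 2: 1.43777e-05 / 0.000116746 ≈ 0.1232

0.1232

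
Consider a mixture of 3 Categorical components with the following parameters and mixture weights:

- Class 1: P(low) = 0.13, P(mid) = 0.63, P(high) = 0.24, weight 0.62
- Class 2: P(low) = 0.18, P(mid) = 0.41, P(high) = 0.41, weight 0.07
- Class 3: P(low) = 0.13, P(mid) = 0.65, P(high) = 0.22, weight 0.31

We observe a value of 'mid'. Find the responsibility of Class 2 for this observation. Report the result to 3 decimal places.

P(component k | x) = π_k·f_k(x) / marginal(x), where marginal(x) = Σ_j π_j·f_j(x).
Evaluate each component's likelihood at the observed value:
  L_1 = 0.63
  L_2 = 0.41
  L_3 = 0.65
Multiply by the mixture weights:
  π_1·L_1 = 0.62 × 0.63 = 0.3906
  π_2·L_2 = 0.07 × 0.41 = 0.0287
  π_3·L_3 = 0.31 × 0.65 = 0.2015
Normaliser: 0.3906 + 0.0287 + 0.2015 = 0.6208
P(Class 2 | x) = 0.0287 / 0.6208 ≈ 0.046

0.046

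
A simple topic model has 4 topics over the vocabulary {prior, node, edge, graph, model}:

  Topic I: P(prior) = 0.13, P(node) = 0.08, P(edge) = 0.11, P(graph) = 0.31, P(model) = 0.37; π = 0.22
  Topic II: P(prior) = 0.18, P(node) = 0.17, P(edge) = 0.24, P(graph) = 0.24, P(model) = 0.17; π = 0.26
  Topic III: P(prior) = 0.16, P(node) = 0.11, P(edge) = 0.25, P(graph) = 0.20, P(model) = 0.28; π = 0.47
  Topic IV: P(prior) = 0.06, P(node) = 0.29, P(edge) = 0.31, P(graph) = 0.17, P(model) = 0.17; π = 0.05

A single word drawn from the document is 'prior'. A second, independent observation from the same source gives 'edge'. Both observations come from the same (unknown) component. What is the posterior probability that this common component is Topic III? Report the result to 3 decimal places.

By Bayes' theorem, P(k | x) = w_k f_k(x) / Σ_j w_j f_j(x).
Since both observations come from the same component, the likelihood for component k is f_k(x₁)·f_k(x₂).
  p_I = [0.13] × [0.11] = 0.0143
  p_II = [0.18] × [0.24] = 0.0432
  p_III = [0.16] × [0.25] = 0.04
  p_IV = [0.06] × [0.31] = 0.0186
Weight by the priors:
  w_I·p_I = 0.22 × 0.0143 = 0.003146
  w_II·p_II = 0.26 × 0.0432 = 0.011232
  w_III·p_III = 0.47 × 0.04 = 0.0188
  w_IV·p_IV = 0.05 × 0.0186 = 0.00093
Evidence: 0.003146 + 0.011232 + 0.0188 + 0.00093 = 0.034108
So the posterior for Topic III is 0.0188 / 0.034108 ≈ 0.551.

0.551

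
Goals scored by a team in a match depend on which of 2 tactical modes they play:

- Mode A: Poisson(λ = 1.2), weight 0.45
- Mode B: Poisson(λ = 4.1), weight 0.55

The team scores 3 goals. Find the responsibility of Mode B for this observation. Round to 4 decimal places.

Posterior ∝ prior × likelihood, so P(k | x) ∝ π_k f_k(x); normalise over all components.
Poisson probabilities:
  L_A = e^(−1.2)·1.2^3/3! = 0.0867439
  L_B = e^(−4.1)·4.1^3/3! = 0.190368
Weight by the priors:
  π_A·L_A = 0.45 × 0.0867439 = 0.0390348
  π_B·L_B = 0.55 × 0.190368 = 0.104702
Normaliser: 0.0390348 + 0.104702 = 0.143737
So the posterior for Mode B is 0.104702 / 0.143737 ≈ 0.7284.

0.7284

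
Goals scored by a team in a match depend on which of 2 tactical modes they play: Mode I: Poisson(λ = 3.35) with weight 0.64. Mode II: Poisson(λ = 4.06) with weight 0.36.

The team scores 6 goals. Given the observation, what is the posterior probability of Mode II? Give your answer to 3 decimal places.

The responsibility of component k is π_k f_k(x) divided by Σ_j π_j f_j(x).
Poisson probabilities:
  p_I = e^(−3.35)·3.35^6/6! = 0.0688731
  p_II = e^(−4.06)·4.06^6/6! = 0.107297
Prior × likelihood for each component:
  π_I·p_I = 0.64 × 0.0688731 = 0.0440788
  π_II·p_II = 0.36 × 0.107297 = 0.038627
Evidence: 0.0440788 + 0.038627 = 0.0827058
P(Mode II | 6 goals) = 0.038627 / 0.0827058 ≈ 0.467

0.467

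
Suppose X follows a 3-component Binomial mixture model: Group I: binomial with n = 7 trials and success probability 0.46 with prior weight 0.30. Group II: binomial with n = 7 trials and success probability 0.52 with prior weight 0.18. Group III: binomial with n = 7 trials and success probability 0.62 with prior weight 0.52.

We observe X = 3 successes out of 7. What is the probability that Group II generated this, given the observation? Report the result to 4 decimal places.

The responsibility of component k is π_k f_k(x) divided by Σ_j π_j f_j(x).
Binomial probabilities:
  L_I = 0.289679
  L_II = 0.261242
  L_III = 0.173931
Prior × likelihood for each component:
  π_I·L_I = 0.30 × 0.289679 = 0.0869036
  π_II·L_II = 0.18 × 0.261242 = 0.0470236
  π_III·L_III = 0.52 × 0.173931 = 0.0904442
Marginal: 0.0869036 + 0.0470236 + 0.0904442 = 0.224371
Responsibility of Group II: 0.0470236 / 0.224371 ≈ 0.2096

0.2096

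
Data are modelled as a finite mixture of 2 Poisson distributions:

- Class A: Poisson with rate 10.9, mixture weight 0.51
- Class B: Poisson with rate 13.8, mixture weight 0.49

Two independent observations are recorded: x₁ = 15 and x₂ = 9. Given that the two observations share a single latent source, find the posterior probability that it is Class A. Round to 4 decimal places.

0.5444

The responsibility of component k is w_k f_k(x) divided by Σ_j w_j f_j(x).
Since both observations come from the same component, the likelihood for component k is f_k(x₁)·f_k(x₂).
  L_A = [e^(−10.9)·10.9^15/15! = 0.0514148] × [0.110475] = 0.00568007
  L_B = [e^(−13.8)·13.8^15/15! = 0.0973695] × [0.0508025] = 0.00494661
Multiply by the mixture weights:
  w_A·L_A = 0.51 × 0.00568007 = 0.00289684
  w_B·L_B = 0.49 × 0.00494661 = 0.00242384
Denominator: 0.00289684 + 0.00242384 = 0.00532067
P(Class A | x) = 0.00289684 / 0.00532067 ≈ 0.5444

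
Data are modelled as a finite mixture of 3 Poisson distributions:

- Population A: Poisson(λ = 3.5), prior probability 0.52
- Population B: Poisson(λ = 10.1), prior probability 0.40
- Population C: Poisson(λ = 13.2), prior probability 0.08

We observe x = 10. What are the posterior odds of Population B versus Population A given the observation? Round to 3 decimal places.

41.903

Only the two components matter; the odds are (P(Z=i) f_i(x)) / (P(Z=j) f_j(x)).
Evaluate each component's likelihood at the observed value:
  p_A = e^(−3.5)·3.5^10/10! = 0.00229555
  p_B = e^(−10.1)·10.1^10/10! = 0.125048
  p_C = e^(−13.2)·13.2^10/10! = 0.081901
Odds = (0.40/0.52) × (0.125048/0.00229555) = 0.769231 × 54.4741 ≈ 41.903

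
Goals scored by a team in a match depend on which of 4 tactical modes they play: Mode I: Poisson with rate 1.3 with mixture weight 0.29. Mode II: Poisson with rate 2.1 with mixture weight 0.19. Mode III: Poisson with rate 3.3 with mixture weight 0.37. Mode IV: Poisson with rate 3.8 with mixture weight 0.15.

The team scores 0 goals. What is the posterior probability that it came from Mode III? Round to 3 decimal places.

0.114

The responsibility of component k is w_k f_k(x) divided by Σ_j w_j f_j(x).
Poisson probabilities:
  L_I = e^(−1.3)·1.3^0/0! = 0.272532
  L_II = e^(−2.1)·2.1^0/0! = 0.122456
  L_III = e^(−3.3)·3.3^0/0! = 0.0368832
  L_IV = e^(−3.8)·3.8^0/0! = 0.0223708
Unnormalised posteriors:
  w_I·L_I = 0.29 × 0.272532 = 0.0790342
  w_II·L_II = 0.19 × 0.122456 = 0.0232667
  w_III·L_III = 0.37 × 0.0368832 = 0.0136468
  w_IV·L_IV = 0.15 × 0.0223708 = 0.00335562
Sum: 0.0790342 + 0.0232667 + 0.0136468 + 0.00335562 = 0.119303
P(Mode III | 0 goals) = 0.0136468 / 0.119303 ≈ 0.114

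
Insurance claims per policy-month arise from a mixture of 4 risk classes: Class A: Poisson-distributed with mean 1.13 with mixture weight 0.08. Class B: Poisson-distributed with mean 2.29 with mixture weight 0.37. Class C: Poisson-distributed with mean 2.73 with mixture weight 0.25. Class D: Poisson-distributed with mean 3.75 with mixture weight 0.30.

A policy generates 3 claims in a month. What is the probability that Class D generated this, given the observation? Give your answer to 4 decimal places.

Apply Bayes' rule: the posterior for each component is proportional to its prior times its likelihood at x.
Component likelihoods at x = 3 claims:
  f_A = e^(−1.13)·1.13^3/3! = 0.077684
  f_B = e^(−2.29)·2.29^3/3! = 0.202685
  f_C = e^(−2.73)·2.73^3/3! = 0.221163
  f_D = e^(−3.75)·3.75^3/3! = 0.206699
Prior × likelihood for each component:
  P(Z=A)·f_A = 0.08 × 0.077684 = 0.00621472
  P(Z=B)·f_B = 0.37 × 0.202685 = 0.0749933
  P(Z=C)·f_C = 0.25 × 0.221163 = 0.0552908
  P(Z=D)·f_D = 0.30 × 0.206699 = 0.0620097
Sum: 0.00621472 + 0.0749933 + 0.0552908 + 0.0620097 = 0.198508
P(Class D | 3 claims) ≈ 0.3124

0.3124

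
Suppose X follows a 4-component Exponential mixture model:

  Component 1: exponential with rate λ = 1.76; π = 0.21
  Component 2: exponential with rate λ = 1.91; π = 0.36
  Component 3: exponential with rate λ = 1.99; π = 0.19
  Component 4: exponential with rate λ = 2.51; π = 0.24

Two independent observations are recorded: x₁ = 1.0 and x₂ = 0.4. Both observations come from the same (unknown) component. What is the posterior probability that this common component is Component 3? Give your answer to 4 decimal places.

Posterior ∝ prior × likelihood, so P(k | x) ∝ P(Z=k) f_k(x); normalise over all components.
Since both observations come from the same component, the likelihood for component k is f_k(x₁)·f_k(x₂).
  f_1 = [0.302799] × [0.870501] = 0.263587
  f_2 = [0.282834] × [0.889677] = 0.251631
  f_3 = [0.272024] × [0.897748] = 0.244209
  f_4 = [0.203983] × [0.919691] = 0.187602
Prior × likelihood for each component:
  P(Z=1)·f_1 = 0.21 × 0.263587 = 0.0553532
  P(Z=2)·f_2 = 0.36 × 0.251631 = 0.090587
  P(Z=3)·f_3 = 0.19 × 0.244209 = 0.0463997
  P(Z=4)·f_4 = 0.24 × 0.187602 = 0.0450244
Sum: 0.0553532 + 0.090587 + 0.0463997 + 0.0450244 = 0.237364
P(Component 3 | x) ≈ 0.1955

0.1955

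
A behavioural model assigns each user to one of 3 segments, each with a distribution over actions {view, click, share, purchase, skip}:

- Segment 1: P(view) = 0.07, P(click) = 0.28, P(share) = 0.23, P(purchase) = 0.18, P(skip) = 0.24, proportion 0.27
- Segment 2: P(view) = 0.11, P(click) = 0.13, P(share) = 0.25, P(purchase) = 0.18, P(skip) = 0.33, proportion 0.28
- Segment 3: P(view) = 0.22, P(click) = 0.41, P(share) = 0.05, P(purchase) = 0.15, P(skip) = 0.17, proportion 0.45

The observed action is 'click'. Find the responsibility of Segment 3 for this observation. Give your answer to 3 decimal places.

0.622

By Bayes' theorem, P(k | x) = π_k f_k(x) / Σ_j π_j f_j(x).
Categorical probabilities:
  f_1 = P(click | comp) = 0.28
  f_2 = P(click | comp) = 0.13
  f_3 = P(click | comp) = 0.41
Weight by the priors:
  π_1·f_1 = 0.27 × 0.28 = 0.0756
  π_2·f_2 = 0.28 × 0.13 = 0.0364
  π_3·f_3 = 0.45 × 0.41 = 0.1845
Marginal: 0.0756 + 0.0364 + 0.1845 = 0.2965
So the posterior for Segment 3 is 0.1845 / 0.2965 ≈ 0.622.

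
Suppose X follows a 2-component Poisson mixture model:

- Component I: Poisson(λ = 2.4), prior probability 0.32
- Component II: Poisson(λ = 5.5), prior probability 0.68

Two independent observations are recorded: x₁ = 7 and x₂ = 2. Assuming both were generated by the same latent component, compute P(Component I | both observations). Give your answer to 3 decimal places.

0.117

Apply Bayes' rule: the posterior for each component is proportional to its prior times its likelihood at x.
Since both observations come from the same component, the likelihood for component k is f_k(x₁)·f_k(x₂).
  f_I = [e^(−2.4)·2.4^7/7! = 0.00825546] × [0.261268] = 0.00215689
  f_II = [e^(−5.5)·5.5^7/7! = 0.123449] × [0.0618124] = 0.0076307
Prior × likelihood for each component:
  P(Z=I)·f_I = 0.32 × 0.00215689 = 0.000690203
  P(Z=II)·f_II = 0.68 × 0.0076307 = 0.00518888
Normaliser: 0.000690203 + 0.00518888 = 0.00587908
So the posterior for Component I is 0.000690203 / 0.00587908 ≈ 0.117.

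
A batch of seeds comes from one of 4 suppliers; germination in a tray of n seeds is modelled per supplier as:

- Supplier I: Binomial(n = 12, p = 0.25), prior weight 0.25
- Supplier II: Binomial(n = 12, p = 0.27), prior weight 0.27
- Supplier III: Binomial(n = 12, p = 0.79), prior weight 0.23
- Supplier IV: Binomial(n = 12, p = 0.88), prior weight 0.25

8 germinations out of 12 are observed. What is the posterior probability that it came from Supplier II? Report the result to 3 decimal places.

Posterior ∝ prior × likelihood, so P(k | x) ∝ π_k f_k(x); normalise over all components.
Binomial probabilities:
  L_I = C(12,8)·0.25^8·0.75^4 = 495·1.52588e-05·0.316406 = 0.00238985
  L_II = C(12,8)·0.27^8·0.73^4 = 495·2.8243e-05·0.283982 = 0.00397015
  L_III = C(12,8)·0.79^8·0.21^4 = 495·0.151711·0.00194481 = 0.146049
  L_IV = C(12,8)·0.88^8·0.12^4 = 495·0.359635·0.00020736 = 0.036914
Unnormalised posteriors:
  π_I·L_I = 0.25 × 0.00238985 = 0.000597462
  π_II·L_II = 0.27 × 0.00397015 = 0.00107194
  π_III·L_III = 0.23 × 0.146049 = 0.0335913
  π_IV·L_IV = 0.25 × 0.036914 = 0.00922851
Marginal: 0.000597462 + 0.00107194 + 0.0335913 + 0.00922851 = 0.0444892
So the posterior for Supplier II is 0.00107194 / 0.0444892 ≈ 0.024.

0.024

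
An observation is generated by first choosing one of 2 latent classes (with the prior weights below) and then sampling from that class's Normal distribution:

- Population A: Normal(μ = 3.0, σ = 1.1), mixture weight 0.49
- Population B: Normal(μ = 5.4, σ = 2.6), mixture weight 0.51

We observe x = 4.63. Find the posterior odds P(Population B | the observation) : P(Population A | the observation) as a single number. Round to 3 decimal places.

Since P(k|x) ∝ w_k f_k(x), the posterior odds are w_i f_i(x) / (w_j f_j(x)).
Normal densities:
  f_A = (1/(1.1·√(2π)))·exp(−(4.63−3.0)²/(2·1.1²)) = 0.362675·exp(-1.09789) = 0.120979
  f_B = (1/(2.6·√(2π)))·exp(−(4.63−5.4)²/(2·2.6²)) = 0.153439·exp(-0.04385) = 0.146856
Odds = (0.51/0.49) × (0.146856/0.120979) = 1.04082 × 1.2139 ≈ 1.263

1.263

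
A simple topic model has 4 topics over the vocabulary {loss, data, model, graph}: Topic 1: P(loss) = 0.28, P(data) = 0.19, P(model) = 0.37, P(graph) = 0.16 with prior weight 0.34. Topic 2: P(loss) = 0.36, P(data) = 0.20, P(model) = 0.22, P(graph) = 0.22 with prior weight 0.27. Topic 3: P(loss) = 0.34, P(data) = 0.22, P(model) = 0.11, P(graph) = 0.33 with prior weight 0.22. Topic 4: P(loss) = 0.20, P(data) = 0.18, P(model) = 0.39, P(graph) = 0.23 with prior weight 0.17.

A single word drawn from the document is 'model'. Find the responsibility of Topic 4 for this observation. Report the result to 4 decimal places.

The responsibility of component k is w_k f_k(x) divided by Σ_j w_j f_j(x).
Component likelihoods at x = 'model':
  p_1 = 0.37
  p_2 = 0.22
  p_3 = 0.11
  p_4 = 0.39
Weight by the priors:
  w_1·p_1 = 0.34 × 0.37 = 0.1258
  w_2·p_2 = 0.27 × 0.22 = 0.0594
  w_3·p_3 = 0.22 × 0.11 = 0.0242
  w_4·p_4 = 0.17 × 0.39 = 0.0663
Marginal: 0.1258 + 0.0594 + 0.0242 + 0.0663 = 0.2757
So the posterior for Topic 4 is 0.0663 / 0.2757 ≈ 0.2405.

0.2405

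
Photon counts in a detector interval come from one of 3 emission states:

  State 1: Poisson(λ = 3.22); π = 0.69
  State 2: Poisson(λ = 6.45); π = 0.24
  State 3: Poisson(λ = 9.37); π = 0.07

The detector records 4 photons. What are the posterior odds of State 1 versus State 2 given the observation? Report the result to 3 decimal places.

4.514

Only the two components matter; the odds are (w_i f_i(x)) / (w_j f_j(x)).
Poisson probabilities:
  p_1 = 0.178972
  p_2 = 0.11398
  p_3 = 0.0273784
Posterior odds = (w_1·p_1) / (w_2·p_2) = (0.69·0.178972) / (0.24·0.11398) = 0.12349 / 0.0273552 ≈ 4.514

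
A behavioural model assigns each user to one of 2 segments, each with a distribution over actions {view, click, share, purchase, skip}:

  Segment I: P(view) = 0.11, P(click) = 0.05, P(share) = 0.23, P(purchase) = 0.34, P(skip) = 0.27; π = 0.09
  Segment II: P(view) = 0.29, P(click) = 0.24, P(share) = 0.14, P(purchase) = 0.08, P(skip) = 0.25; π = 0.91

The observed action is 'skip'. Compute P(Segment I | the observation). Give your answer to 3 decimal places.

0.097

By Bayes' theorem, P(k | x) = π_k f_k(x) / Σ_j π_j f_j(x).
Categorical probabilities:
  p_I = 0.27
  p_II = 0.25
Prior × likelihood for each component:
  π_I·p_I = 0.09 × 0.27 = 0.0243
  π_II·p_II = 0.91 × 0.25 = 0.2275
Sum: 0.0243 + 0.2275 = 0.2518
P(Segment I | data) = 0.0243 / 0.2518 ≈ 0.097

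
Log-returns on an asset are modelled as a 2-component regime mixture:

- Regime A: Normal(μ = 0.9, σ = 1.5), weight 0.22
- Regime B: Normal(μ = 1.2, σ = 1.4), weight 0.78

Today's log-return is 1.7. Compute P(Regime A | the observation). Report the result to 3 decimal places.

P(component k | x) = w_k·f_k(x) / marginal(x), where marginal(x) = Σ_j w_j·f_j(x).
Evaluate each component's likelihood at the observed value:
  f_A = (1/(1.5·√(2π)))·exp(−(1.7−0.9)²/(2·1.5²)) = 0.265962·exp(-0.14222) = 0.230703
  f_B = (1/(1.4·√(2π)))·exp(−(1.7−1.2)²/(2·1.4²)) = 0.284959·exp(-0.06378) = 0.267353
Prior × likelihood for each component:
  w_A·f_A = 0.22 × 0.230703 = 0.0507546
  w_B·f_B = 0.78 × 0.267353 = 0.208535
Marginal: 0.0507546 + 0.208535 = 0.25929
So the posterior for Regime A is 0.0507546 / 0.25929 ≈ 0.196.

0.196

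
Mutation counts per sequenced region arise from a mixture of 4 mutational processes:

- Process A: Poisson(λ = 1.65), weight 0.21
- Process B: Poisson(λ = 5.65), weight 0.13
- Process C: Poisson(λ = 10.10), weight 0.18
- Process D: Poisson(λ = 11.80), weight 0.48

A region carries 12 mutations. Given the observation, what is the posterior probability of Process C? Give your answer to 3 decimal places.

P(component k | x) = π_k·f_k(x) / marginal(x), where marginal(x) = Σ_j π_j·f_j(x).
Component likelihoods at x = 12 mutations:
  L_A = 1.63262e-07
  L_B = 0.00777107
  L_C = 0.0966374
  L_D = 0.114175
Multiply by the mixture weights:
  π_A·L_A = 0.21 × 1.63262e-07 = 3.4285e-08
  π_B·L_B = 0.13 × 0.00777107 = 0.00101024
  π_C·L_C = 0.18 × 0.0966374 = 0.0173947
  π_D·L_D = 0.48 × 0.114175 = 0.0548042
Normaliser: 3.4285e-08 + 0.00101024 + 0.0173947 + 0.0548042 = 0.0732092
P(Process C | x) = 0.0173947 / 0.0732092 ≈ 0.238

0.238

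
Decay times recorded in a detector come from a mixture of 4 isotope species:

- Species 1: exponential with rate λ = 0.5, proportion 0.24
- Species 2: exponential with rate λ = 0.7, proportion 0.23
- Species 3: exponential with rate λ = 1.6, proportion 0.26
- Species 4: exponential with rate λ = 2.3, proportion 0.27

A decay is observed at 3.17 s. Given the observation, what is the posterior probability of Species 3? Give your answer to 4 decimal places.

The responsibility of component k is w_k f_k(x) divided by Σ_j w_j f_j(x).
Exponential densities:
  p_1 = 0.5·e^(−0.5·3.17) = 0.5·e^(−1.5850) = 0.102474
  p_2 = 0.7·e^(−0.7·3.17) = 0.7·e^(−2.2190) = 0.0761024
  p_3 = 1.6·e^(−1.6·3.17) = 1.6·e^(−5.0720) = 0.0100318
  p_4 = 2.3·e^(−2.3·3.17) = 2.3·e^(−7.2910) = 0.00156779
Multiply by the mixture weights:
  w_1·p_1 = 0.24 × 0.102474 = 0.0245937
  w_2·p_2 = 0.23 × 0.0761024 = 0.0175036
  w_3·p_3 = 0.26 × 0.0100318 = 0.00260827
  w_4·p_4 = 0.27 × 0.00156779 = 0.000423302
Sum: 0.0245937 + 0.0175036 + 0.00260827 + 0.000423302 = 0.0451289
So the posterior for Species 3 is 0.00260827 / 0.0451289 ≈ 0.0578.

0.0578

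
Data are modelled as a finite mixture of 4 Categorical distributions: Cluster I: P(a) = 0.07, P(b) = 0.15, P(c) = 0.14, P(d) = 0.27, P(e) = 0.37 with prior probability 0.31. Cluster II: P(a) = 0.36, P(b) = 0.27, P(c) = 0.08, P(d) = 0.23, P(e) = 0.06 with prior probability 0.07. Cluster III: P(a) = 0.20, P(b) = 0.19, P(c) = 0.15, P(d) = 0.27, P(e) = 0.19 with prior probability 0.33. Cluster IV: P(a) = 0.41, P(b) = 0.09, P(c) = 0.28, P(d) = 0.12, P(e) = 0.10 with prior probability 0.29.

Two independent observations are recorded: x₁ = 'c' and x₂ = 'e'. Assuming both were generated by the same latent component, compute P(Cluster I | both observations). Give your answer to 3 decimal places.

Apply Bayes' rule: the posterior for each component is proportional to its prior times its likelihood at x.
Since both observations come from the same component, the likelihood for component k is f_k(x₁)·f_k(x₂).
  f_I = [P(c | comp) = 0.14] × [0.37] = 0.0518
  f_II = [P(c | comp) = 0.08] × [0.06] = 0.0048
  f_III = [P(c | comp) = 0.15] × [0.19] = 0.0285
  f_IV = [P(c | comp) = 0.28] × [0.1] = 0.028
Prior × likelihood for each component:
  P(Z=I)·f_I = 0.31 × 0.0518 = 0.016058
  P(Z=II)·f_II = 0.07 × 0.0048 = 0.000336
  P(Z=III)·f_III = 0.33 × 0.0285 = 0.009405
  P(Z=IV)·f_IV = 0.29 × 0.028 = 0.00812
Denominator: 0.016058 + 0.000336 + 0.009405 + 0.00812 = 0.033919
Responsibility of Cluster I: 0.016058 / 0.033919 ≈ 0.473

0.473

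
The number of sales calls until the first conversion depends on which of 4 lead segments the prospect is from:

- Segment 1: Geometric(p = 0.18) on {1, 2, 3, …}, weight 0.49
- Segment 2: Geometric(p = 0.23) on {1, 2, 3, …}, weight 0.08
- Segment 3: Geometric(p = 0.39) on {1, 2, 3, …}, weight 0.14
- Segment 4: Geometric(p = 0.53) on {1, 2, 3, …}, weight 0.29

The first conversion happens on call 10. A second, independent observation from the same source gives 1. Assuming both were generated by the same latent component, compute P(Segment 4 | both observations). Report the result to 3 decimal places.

The responsibility of component k is π_k f_k(x) divided by Σ_j π_j f_j(x).
Since both observations come from the same component, the likelihood for component k is f_k(x₁)·f_k(x₂).
  p_1 = [0.0301715] × [0.18] = 0.00543087
  p_2 = [0.0218849] × [0.23] = 0.00503352
  p_3 = [0.00456072] × [0.39] = 0.00177868
  p_4 = [0.000593139] × [0.53] = 0.000314364
Unnormalised posteriors:
  π_1·p_1 = 0.49 × 0.00543087 = 0.00266113
  π_2·p_2 = 0.08 × 0.00503352 = 0.000402682
  π_3·p_3 = 0.14 × 0.00177868 = 0.000249015
  π_4·p_4 = 0.29 × 0.000314364 = 9.11655e-05
Sum: 0.00266113 + 0.000402682 + 0.000249015 + 9.11655e-05 = 0.00340399
P(Segment 4 | x) = 9.11655e-05 / 0.00340399 ≈ 0.027

0.027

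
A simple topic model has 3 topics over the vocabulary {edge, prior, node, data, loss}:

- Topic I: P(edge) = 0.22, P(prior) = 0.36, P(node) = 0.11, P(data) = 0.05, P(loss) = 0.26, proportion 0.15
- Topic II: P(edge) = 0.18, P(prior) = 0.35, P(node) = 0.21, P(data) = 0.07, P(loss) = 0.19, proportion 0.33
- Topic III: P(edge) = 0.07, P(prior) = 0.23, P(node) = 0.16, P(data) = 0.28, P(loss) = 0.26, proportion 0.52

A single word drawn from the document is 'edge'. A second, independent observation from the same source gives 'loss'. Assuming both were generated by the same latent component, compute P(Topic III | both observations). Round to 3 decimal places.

Posterior ∝ prior × likelihood, so P(k | x) ∝ π_k f_k(x); normalise over all components.
Since both observations come from the same component, the likelihood for component k is f_k(x₁)·f_k(x₂).
  p_I = [P(edge | comp) = 0.22] × [0.26] = 0.0572
  p_II = [P(edge | comp) = 0.18] × [0.19] = 0.0342
  p_III = [P(edge | comp) = 0.07] × [0.26] = 0.0182
Unnormalised posteriors:
  π_I·p_I = 0.15 × 0.0572 = 0.00858
  π_II·p_II = 0.33 × 0.0342 = 0.011286
  π_III·p_III = 0.52 × 0.0182 = 0.009464
Evidence: 0.00858 + 0.011286 + 0.009464 = 0.02933
P(Topic III | x₁, x₂) = 0.009464 / 0.02933 ≈ 0.323

0.323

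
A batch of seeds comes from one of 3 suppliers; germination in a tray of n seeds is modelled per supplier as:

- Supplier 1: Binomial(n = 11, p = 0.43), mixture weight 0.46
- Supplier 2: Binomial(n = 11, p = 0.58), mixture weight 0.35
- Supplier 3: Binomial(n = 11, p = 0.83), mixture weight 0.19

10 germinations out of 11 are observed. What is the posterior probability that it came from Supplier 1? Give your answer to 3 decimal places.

P(component k | x) = π_k·f_k(x) / marginal(x), where marginal(x) = Σ_j π_j·f_j(x).
Evaluate each component's likelihood at the observed value:
  L_1 = 0.00135504
  L_2 = 0.0199032
  L_3 = 0.29015
Multiply by the mixture weights:
  π_1·L_1 = 0.46 × 0.00135504 = 0.000623318
  π_2·L_2 = 0.35 × 0.0199032 = 0.0069661
  π_3·L_3 = 0.19 × 0.29015 = 0.0551285
Evidence: 0.000623318 + 0.0069661 + 0.0551285 = 0.0627179
P(Supplier 1 | 10 germinations out of 11) ≈ 0.010

0.010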